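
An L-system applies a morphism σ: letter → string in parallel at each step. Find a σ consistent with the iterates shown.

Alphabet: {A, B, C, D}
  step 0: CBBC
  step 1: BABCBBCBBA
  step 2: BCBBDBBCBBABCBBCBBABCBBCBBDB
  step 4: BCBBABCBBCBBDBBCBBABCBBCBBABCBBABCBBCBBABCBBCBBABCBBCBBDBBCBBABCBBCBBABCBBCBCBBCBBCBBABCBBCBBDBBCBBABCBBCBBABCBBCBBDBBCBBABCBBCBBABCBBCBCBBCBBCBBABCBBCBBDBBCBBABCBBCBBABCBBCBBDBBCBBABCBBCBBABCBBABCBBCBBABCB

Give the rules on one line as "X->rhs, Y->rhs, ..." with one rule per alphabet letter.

A->BDB, B->BCB, C->BA, D->CB

  step 1 ⇒ step 2: BABCBBCBBA ⇒ BCB·BDB·BCB·BA·BCB·BCB·BA·BCB·BCB·BDB
    A ↦ BDB
    B ↦ BCB
    C ↦ BA
    D ↦ CB  (constrained at step 2)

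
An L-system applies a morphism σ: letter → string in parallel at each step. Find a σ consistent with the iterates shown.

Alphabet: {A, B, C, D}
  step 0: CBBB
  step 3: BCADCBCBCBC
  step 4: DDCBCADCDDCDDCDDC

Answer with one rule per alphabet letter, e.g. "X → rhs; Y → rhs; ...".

  step 3 ⇒ step 4: BCADCBCBCBC ⇒ D·DC·BC·A·DC·D·DC·D·DC·D·DC
    A ↦ BC
    B ↦ D
    C ↦ DC
    D ↦ A

A->BC, B->D, C->DC, D->A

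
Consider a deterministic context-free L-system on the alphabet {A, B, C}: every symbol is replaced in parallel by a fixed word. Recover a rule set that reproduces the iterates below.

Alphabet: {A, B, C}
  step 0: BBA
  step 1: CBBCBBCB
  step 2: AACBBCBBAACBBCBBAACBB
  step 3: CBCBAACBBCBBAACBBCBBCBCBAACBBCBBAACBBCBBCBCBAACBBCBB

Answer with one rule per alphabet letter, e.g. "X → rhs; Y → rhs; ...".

A->CB, B->CBB, C->AA

  step 2 ⇒ step 3: AACBBCBBAACBBCBBAACBB ⇒ CB·CB·AA·CBB·CBB·AA·CBB·CBB·CB·CB·AA·CBB·CBB·AA·CBB·CBB·CB·CB·AA·CBB·CBB
    A ↦ CB
    B ↦ CBB
    C ↦ AA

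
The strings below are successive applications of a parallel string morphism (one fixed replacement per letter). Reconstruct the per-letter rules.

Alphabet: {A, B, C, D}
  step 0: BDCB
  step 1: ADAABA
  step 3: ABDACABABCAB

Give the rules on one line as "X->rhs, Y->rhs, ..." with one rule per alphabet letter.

  step 0 ⇒ step 1: BDCB ⇒ A·DA·AB·A
    B ↦ A
    C ↦ AB
    D ↦ DA
    A ↦ C  (constrained at step 1)

A->C, B->A, C->AB, D->DA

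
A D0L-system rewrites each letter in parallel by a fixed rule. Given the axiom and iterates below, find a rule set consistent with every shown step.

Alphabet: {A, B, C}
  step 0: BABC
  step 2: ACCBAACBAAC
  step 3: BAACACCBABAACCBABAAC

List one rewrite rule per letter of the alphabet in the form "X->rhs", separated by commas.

A->BA, B->C, C->AC

  step 2 ⇒ step 3: ACCBAACBAAC ⇒ BA·AC·AC·C·BA·BA·AC·C·BA·BA·AC
    A ↦ BA
    B ↦ C
    C ↦ AC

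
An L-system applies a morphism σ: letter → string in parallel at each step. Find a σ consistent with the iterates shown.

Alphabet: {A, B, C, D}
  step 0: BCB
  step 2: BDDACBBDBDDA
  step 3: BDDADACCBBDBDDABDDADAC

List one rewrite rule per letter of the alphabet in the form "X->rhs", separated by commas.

  step 2 ⇒ step 3: BDDACBBDBDDA ⇒ BD·DA·DA·C·CB·BD·BD·DA·BD·DA·DA·C
    A ↦ C
    B ↦ BD
    C ↦ CB
    D ↦ DA

A->C, B->BD, C->CB, D->DA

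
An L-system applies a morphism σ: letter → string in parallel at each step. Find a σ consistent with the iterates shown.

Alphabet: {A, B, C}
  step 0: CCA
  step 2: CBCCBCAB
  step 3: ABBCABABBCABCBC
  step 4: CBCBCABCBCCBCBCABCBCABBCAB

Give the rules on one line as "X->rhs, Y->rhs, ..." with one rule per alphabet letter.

A->C, B->BC, C->AB

  step 3 ⇒ step 4: ABBCABABBCABCBC ⇒ C·BC·BC·AB·C·BC·C·BC·BC·AB·C·BC·AB·BC·AB
    A ↦ C
    B ↦ BC
    C ↦ AB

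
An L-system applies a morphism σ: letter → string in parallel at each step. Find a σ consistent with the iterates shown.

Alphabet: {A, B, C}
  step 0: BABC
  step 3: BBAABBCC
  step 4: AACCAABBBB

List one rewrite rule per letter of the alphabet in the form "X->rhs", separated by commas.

A->C, B->A, C->BB

  step 3 ⇒ step 4: BBAABBCC ⇒ A·A·C·C·A·A·BB·BB
    A ↦ C
    B ↦ A
    C ↦ BB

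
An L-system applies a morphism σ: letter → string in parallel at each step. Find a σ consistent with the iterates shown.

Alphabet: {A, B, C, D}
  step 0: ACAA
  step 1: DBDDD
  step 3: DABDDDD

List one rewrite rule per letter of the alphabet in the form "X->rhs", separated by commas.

  step 0 ⇒ step 1: ACAA ⇒ D·BD·D·D
    A ↦ D
    C ↦ BD
    B ↦ DC  (constrained at step 1)
    D ↦ A  (constrained at step 1)

A->D, B->DC, C->BD, D->A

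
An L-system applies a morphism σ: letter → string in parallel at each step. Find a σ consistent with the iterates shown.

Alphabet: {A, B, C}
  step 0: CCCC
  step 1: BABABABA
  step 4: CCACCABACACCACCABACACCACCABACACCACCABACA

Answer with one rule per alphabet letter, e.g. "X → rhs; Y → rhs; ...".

A->CA, B->C, C->BA

  step 0 ⇒ step 1: CCCC ⇒ BA·BA·BA·BA
    C ↦ BA
    A ↦ CA  (constrained at step 1)
    B ↦ C  (constrained at step 1)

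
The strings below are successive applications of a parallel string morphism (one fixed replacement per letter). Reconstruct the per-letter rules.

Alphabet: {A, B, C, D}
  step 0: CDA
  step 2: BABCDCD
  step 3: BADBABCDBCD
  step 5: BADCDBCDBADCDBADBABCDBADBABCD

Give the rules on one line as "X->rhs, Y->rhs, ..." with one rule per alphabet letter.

A->D, B->BA, C->B, D->CD

  step 2 ⇒ step 3: BABCDCD ⇒ BA·D·BA·B·CD·B·CD
    A ↦ D
    B ↦ BA
    C ↦ B
    D ↦ CD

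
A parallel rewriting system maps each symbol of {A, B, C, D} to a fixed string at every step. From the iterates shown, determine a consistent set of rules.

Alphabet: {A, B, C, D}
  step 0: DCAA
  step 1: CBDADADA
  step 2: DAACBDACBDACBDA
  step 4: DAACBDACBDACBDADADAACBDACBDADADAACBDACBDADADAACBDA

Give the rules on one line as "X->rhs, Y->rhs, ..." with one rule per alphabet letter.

  step 1 ⇒ step 2: CBDADADA ⇒ DA·A·CB·DA·CB·DA·CB·DA
    A ↦ DA
    B ↦ A
    C ↦ DA
    D ↦ CB

A->DA, B->A, C->DA, D->CB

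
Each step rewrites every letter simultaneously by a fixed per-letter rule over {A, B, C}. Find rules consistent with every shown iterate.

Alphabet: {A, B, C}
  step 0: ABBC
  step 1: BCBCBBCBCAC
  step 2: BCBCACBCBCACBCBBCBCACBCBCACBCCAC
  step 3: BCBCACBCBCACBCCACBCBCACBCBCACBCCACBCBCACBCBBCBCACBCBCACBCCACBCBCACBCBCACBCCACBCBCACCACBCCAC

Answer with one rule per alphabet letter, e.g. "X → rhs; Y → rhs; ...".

  step 2 ⇒ step 3: BCBCACBCBCACBCBBCBCACBCBCACBCCAC ⇒ BCB·CAC·BCB·CAC·BC·CAC·BCB·CAC·BCB·CAC·BC·CAC·BCB·CAC·BCB·BCB·CAC·BCB·CAC·BC·CAC·BCB·CAC·BCB·CAC·BC·CAC·BCB·CAC·CAC·BC·CAC
    A ↦ BC
    B ↦ BCB
    C ↦ CAC

A->BC, B->BCB, C->CAC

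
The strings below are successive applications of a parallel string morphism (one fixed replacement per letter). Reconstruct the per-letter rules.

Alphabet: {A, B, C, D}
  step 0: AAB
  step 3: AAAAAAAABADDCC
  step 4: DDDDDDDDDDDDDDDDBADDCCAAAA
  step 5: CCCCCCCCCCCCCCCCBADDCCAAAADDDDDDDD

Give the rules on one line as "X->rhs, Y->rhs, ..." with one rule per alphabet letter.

  step 4 ⇒ step 5: DDDDDDDDDDDDDDDDBADDCCAAAA ⇒ C·C·C·C·C·C·C·C·C·C·C·C·C·C·C·C·BA·DD·C·C·AA·AA·DD·DD·DD·DD
    A ↦ DD
    B ↦ BA
    C ↦ AA
    D ↦ C

A->DD, B->BA, C->AA, D->C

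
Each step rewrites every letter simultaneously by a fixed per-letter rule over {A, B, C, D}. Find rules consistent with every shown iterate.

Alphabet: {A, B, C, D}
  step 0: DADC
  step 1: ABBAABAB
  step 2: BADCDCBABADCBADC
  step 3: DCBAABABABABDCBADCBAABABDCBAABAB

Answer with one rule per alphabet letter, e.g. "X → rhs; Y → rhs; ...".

  step 2 ⇒ step 3: BADCDCBABADCBADC ⇒ DC·BA·AB·AB·AB·AB·DC·BA·DC·BA·AB·AB·DC·BA·AB·AB
    A ↦ BA
    B ↦ DC
    C ↦ AB
    D ↦ AB

A->BA, B->DC, C->AB, D->AB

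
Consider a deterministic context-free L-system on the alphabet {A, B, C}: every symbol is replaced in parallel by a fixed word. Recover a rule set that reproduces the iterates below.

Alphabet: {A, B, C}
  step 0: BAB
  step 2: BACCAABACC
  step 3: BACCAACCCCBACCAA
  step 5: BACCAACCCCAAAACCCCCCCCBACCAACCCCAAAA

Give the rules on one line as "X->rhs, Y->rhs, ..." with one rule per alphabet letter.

A->CC, B->BA, C->A

  step 2 ⇒ step 3: BACCAABACC ⇒ BA·CC·A·A·CC·CC·BA·CC·A·A
    A ↦ CC
    B ↦ BA
    C ↦ A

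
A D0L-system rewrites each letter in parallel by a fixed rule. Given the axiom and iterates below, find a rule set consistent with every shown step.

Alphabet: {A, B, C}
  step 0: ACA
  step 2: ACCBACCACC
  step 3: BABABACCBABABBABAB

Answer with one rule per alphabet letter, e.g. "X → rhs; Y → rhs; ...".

  step 2 ⇒ step 3: ACCBACCACC ⇒ B·AB·AB·ACC·B·AB·AB·B·AB·AB
    A ↦ B
    B ↦ ACC
    C ↦ AB

A->B, B->ACC, C->AB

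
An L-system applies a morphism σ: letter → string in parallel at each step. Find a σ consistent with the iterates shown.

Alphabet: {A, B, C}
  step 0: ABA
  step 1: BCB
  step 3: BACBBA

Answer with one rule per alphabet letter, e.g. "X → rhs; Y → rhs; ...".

A->B, B->C, C->BA

  step 0 ⇒ step 1: ABA ⇒ B·C·B
    A ↦ B
    B ↦ C
    C ↦ BA  (constrained at step 1)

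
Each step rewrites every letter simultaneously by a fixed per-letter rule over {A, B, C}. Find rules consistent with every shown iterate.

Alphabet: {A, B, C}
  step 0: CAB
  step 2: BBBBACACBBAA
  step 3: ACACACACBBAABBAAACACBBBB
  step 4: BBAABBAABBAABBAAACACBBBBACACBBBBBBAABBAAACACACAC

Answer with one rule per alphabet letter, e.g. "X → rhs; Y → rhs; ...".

A->BB, B->AC, C->AA

  step 3 ⇒ step 4: ACACACACBBAABBAAACACBBBB ⇒ BB·AA·BB·AA·BB·AA·BB·AA·AC·AC·BB·BB·AC·AC·BB·BB·BB·AA·BB·AA·AC·AC·AC·AC
    A ↦ BB
    B ↦ AC
    C ↦ AA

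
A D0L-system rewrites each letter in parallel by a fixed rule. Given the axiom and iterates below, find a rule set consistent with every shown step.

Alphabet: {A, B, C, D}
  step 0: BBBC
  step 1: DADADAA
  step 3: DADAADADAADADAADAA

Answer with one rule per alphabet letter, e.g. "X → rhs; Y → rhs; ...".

A->BC, B->DA, C->A, D->B

  step 0 ⇒ step 1: BBBC ⇒ DA·DA·DA·A
    B ↦ DA
    C ↦ A
    A ↦ BC  (constrained at step 1)
    D ↦ B  (constrained at step 1)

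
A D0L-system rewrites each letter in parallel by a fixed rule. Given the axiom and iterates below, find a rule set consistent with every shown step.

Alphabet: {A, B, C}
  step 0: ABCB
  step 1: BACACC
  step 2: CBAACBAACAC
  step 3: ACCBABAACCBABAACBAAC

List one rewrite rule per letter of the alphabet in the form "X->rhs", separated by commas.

A->BA, B->C, C->AC

  step 2 ⇒ step 3: CBAACBAACAC ⇒ AC·C·BA·BA·AC·C·BA·BA·AC·BA·AC
    A ↦ BA
    B ↦ C
    C ↦ AC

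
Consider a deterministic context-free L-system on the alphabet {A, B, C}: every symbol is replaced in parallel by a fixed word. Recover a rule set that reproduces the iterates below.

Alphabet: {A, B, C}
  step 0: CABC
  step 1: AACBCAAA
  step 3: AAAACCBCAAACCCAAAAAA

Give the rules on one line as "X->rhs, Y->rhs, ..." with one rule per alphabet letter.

A->C, B->BCA, C->AA

  step 0 ⇒ step 1: CABC ⇒ AA·C·BCA·AA
    A ↦ C
    B ↦ BCA
    C ↦ AA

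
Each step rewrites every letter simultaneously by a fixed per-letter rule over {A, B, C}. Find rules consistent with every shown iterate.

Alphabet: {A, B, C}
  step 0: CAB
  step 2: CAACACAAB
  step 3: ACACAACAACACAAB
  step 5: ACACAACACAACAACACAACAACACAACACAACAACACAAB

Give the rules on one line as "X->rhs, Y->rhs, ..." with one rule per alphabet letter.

  step 2 ⇒ step 3: CAACACAAB ⇒ A·CA·CA·A·CA·A·CA·CA·AB
    A ↦ CA
    B ↦ AB
    C ↦ A

A->CA, B->AB, C->A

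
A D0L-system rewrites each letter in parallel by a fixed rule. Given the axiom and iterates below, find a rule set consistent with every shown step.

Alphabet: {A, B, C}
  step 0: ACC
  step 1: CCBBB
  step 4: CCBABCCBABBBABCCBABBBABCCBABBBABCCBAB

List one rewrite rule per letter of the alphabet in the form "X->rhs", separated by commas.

A->CCB, B->AB, C->B

  step 0 ⇒ step 1: ACC ⇒ CCB·B·B
    A ↦ CCB
    C ↦ B
    B ↦ AB  (constrained at step 1)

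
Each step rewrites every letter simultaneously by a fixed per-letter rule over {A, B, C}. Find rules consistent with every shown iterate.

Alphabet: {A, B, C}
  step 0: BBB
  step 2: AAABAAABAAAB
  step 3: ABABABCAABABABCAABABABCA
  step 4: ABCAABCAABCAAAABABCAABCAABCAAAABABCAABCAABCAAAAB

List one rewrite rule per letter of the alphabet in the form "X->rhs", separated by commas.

  step 3 ⇒ step 4: ABABABCAABABABCAABABABCA ⇒ AB·CA·AB·CA·AB·CA·AA·AB·AB·CA·AB·CA·AB·CA·AA·AB·AB·CA·AB·CA·AB·CA·AA·AB
    A ↦ AB
    B ↦ CA
    C ↦ AA

A->AB, B->CA, C->AA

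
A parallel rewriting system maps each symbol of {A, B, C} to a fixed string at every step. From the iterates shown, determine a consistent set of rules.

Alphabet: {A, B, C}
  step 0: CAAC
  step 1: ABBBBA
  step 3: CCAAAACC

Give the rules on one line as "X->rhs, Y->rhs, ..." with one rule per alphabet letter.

A->BB, B->C, C->A

  step 0 ⇒ step 1: CAAC ⇒ A·BB·BB·A
    A ↦ BB
    C ↦ A
    B ↦ C  (constrained at step 1)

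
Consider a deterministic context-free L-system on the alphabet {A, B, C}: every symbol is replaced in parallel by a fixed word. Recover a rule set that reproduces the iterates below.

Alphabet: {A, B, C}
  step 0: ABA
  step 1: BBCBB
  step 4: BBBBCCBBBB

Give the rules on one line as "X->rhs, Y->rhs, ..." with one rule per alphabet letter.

A->BB, B->C, C->A

  step 0 ⇒ step 1: ABA ⇒ BB·C·BB
    A ↦ BB
    B ↦ C
    C ↦ A  (constrained at step 1)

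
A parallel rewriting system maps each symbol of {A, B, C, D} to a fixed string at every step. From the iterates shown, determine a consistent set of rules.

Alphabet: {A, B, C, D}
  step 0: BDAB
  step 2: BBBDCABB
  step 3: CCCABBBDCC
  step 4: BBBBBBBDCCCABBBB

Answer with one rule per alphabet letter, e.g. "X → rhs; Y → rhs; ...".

A->BD, B->C, C->BB, D->A

  step 3 ⇒ step 4: CCCABBBDCC ⇒ BB·BB·BB·BD·C·C·C·A·BB·BB
    A ↦ BD
    B ↦ C
    C ↦ BB
    D ↦ A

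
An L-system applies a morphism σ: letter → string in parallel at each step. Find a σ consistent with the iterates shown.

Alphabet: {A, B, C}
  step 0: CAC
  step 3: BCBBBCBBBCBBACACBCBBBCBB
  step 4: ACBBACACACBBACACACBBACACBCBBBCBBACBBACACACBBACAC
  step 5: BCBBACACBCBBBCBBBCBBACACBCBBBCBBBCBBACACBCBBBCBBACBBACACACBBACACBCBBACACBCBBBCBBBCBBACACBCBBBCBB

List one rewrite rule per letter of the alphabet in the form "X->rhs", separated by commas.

  step 4 ⇒ step 5: ACBBACACACBBACACACBBACACBCBBBCBBACBBACACACBBACAC ⇒ BC·BB·AC·AC·BC·BB·BC·BB·BC·BB·AC·AC·BC·BB·BC·BB·BC·BB·AC·AC·BC·BB·BC·BB·AC·BB·AC·AC·AC·BB·AC·AC·BC·BB·AC·AC·BC·BB·BC·BB·BC·BB·AC·AC·BC·BB·BC·BB
    A ↦ BC
    B ↦ AC
    C ↦ BB

A->BC, B->AC, C->BB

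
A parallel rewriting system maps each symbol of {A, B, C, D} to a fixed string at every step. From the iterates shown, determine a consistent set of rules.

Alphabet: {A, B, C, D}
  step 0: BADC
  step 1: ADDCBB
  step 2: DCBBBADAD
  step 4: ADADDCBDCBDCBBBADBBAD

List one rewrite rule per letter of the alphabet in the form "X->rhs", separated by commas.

  step 1 ⇒ step 2: ADDCBB ⇒ DC·B·B·B·AD·AD
    A ↦ DC
    B ↦ AD
    C ↦ B
    D ↦ B

A->DC, B->AD, C->B, D->B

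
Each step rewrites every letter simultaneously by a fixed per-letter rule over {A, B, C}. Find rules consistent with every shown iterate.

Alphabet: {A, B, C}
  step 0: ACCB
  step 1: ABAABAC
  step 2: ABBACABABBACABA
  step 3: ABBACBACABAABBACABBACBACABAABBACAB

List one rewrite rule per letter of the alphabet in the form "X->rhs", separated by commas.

  step 2 ⇒ step 3: ABBACABABBACABA ⇒ AB·BAC·BAC·AB·A·AB·BAC·AB·BAC·BAC·AB·A·AB·BAC·AB
    A ↦ AB
    B ↦ BAC
    C ↦ A

A->AB, B->BAC, C->A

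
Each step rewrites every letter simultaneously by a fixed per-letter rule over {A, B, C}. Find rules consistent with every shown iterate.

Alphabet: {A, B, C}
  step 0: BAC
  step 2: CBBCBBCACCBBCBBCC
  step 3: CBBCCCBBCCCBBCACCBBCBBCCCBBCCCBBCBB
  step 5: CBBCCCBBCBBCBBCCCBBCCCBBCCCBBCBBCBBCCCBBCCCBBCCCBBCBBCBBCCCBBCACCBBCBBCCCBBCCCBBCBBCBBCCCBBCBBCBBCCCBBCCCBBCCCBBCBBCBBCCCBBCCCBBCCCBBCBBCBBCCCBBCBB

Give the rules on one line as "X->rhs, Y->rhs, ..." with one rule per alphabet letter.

A->CAC, B->C, C->CBB

  step 2 ⇒ step 3: CBBCBBCACCBBCBBCC ⇒ CBB·C·C·CBB·C·C·CBB·CAC·CBB·CBB·C·C·CBB·C·C·CBB·CBB
    A ↦ CAC
    B ↦ C
    C ↦ CBB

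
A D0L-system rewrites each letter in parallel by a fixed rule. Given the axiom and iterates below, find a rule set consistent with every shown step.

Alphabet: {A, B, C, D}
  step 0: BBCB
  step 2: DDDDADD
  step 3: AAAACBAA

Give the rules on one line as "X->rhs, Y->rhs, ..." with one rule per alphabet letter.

A->CB, B->CC, C->D, D->A

  step 2 ⇒ step 3: DDDDADD ⇒ A·A·A·A·CB·A·A
    A ↦ CB
    D ↦ A
    B ↦ CC  (constrained at step 0)
    C ↦ D  (constrained at step 0)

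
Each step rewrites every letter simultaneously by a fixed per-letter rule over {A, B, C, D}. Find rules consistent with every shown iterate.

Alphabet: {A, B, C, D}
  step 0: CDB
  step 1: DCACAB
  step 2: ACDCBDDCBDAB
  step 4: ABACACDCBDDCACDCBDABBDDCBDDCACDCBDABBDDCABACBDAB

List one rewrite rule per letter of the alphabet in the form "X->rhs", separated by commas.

A->BD, B->AB, C->DC, D->AC

  step 1 ⇒ step 2: DCACAB ⇒ AC·DC·BD·DC·BD·AB
    A ↦ BD
    B ↦ AB
    C ↦ DC
    D ↦ AC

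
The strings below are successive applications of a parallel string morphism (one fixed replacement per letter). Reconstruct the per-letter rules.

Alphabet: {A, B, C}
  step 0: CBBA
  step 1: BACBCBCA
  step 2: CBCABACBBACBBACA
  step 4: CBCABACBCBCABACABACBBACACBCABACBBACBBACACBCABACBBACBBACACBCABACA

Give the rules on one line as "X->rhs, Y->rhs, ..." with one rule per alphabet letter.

A->CA, B->CB, C->BA

  step 1 ⇒ step 2: BACBCBCA ⇒ CB·CA·BA·CB·BA·CB·BA·CA
    A ↦ CA
    B ↦ CB
    C ↦ BA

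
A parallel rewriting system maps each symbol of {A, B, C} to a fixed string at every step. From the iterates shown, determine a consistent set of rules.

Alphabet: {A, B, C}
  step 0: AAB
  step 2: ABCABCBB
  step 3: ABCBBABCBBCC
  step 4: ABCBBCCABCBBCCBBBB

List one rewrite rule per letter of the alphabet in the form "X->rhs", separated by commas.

  step 3 ⇒ step 4: ABCBBABCBBCC ⇒ AB·C·BB·C·C·AB·C·BB·C·C·BB·BB
    A ↦ AB
    B ↦ C
    C ↦ BB

A->AB, B->C, C->BB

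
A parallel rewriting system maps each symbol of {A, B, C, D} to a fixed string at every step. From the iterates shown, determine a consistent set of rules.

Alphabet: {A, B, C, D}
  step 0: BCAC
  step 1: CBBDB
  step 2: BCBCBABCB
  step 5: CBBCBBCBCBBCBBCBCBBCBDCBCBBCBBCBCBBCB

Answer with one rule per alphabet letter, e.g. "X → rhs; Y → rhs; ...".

A->D, B->CB, C->B, D->AB

  step 1 ⇒ step 2: CBBDB ⇒ B·CB·CB·AB·CB
    B ↦ CB
    C ↦ B
    D ↦ AB
  step 0 ⇒ step 1: BCAC ⇒ CB·B·D·B
    A ↦ D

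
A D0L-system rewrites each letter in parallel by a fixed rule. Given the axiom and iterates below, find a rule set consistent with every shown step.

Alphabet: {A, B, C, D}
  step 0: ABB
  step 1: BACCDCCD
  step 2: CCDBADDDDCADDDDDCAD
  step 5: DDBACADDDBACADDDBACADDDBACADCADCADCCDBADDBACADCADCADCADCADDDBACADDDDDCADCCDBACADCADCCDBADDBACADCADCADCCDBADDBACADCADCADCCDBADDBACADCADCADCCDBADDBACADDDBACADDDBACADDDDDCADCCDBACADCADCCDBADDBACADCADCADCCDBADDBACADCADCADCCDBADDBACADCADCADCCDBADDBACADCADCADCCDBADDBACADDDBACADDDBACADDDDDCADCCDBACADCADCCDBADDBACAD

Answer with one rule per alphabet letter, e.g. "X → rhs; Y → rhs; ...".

  step 1 ⇒ step 2: BACCDCCD ⇒ CCD·BA·DD·DD·CAD·DD·DD·CAD
    A ↦ BA
    B ↦ CCD
    C ↦ DD
    D ↦ CAD

A->BA, B->CCD, C->DD, D->CAD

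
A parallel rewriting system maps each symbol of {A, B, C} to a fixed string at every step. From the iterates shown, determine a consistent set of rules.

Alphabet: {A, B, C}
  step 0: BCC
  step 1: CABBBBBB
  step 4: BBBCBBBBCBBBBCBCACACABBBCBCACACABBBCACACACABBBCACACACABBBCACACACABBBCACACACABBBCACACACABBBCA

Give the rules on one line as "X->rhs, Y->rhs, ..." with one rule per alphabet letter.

  step 0 ⇒ step 1: BCC ⇒ CA·BBB·BBB
    B ↦ CA
    C ↦ BBB
    A ↦ CB  (constrained at step 1)

A->CB, B->CA, C->BBB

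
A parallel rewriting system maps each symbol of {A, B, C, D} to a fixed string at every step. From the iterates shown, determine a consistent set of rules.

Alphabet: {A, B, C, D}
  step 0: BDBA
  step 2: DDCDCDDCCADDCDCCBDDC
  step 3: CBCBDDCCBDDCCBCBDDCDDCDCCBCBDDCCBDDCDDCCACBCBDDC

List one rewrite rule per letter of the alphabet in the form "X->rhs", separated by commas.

  step 2 ⇒ step 3: DDCDCDDCCADDCDCCBDDC ⇒ CB·CB·DDC·CB·DDC·CB·CB·DDC·DDC·DC·CB·CB·DDC·CB·DDC·DDC·CA·CB·CB·DDC
    A ↦ DC
    B ↦ CA
    C ↦ DDC
    D ↦ CB

A->DC, B->CA, C->DDC, D->CB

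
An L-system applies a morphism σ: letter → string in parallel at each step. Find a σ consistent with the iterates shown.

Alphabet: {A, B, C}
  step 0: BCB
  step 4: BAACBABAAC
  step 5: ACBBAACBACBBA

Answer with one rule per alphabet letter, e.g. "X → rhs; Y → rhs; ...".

  step 4 ⇒ step 5: BAACBABAAC ⇒ AC·B·B·A·AC·B·AC·B·B·A
    A ↦ B
    B ↦ AC
    C ↦ A

A->B, B->AC, C->A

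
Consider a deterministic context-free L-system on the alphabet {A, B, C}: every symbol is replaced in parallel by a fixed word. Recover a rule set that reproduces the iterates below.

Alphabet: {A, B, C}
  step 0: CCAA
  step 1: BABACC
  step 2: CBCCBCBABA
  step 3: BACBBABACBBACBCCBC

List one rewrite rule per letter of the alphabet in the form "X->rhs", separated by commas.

  step 2 ⇒ step 3: CBCCBCBABA ⇒ BA·CB·BA·BA·CB·BA·CB·C·CB·C
    A ↦ C
    B ↦ CB
    C ↦ BA

A->C, B->CB, C->BA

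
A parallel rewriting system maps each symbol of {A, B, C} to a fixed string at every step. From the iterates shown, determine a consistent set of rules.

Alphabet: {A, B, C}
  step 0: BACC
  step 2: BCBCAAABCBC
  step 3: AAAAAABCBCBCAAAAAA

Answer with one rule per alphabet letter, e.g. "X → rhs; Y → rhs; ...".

  step 2 ⇒ step 3: BCBCAAABCBC ⇒ AA·A·AA·A·BC·BC·BC·AA·A·AA·A
    A ↦ BC
    B ↦ AA
    C ↦ A

A->BC, B->AA, C->A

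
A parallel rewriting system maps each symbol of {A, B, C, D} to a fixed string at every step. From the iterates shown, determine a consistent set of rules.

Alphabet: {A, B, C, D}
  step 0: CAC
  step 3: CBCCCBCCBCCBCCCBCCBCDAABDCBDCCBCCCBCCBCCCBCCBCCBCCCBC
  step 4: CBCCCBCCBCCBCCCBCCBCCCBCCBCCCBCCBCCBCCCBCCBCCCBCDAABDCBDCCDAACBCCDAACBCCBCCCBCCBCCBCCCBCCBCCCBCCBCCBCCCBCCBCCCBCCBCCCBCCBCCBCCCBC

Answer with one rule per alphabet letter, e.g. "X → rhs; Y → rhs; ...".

  step 3 ⇒ step 4: CBCCCBCCBCCBCCCBCCBCDAABDCBDCCBCCCBCCBCCCBCCBCCBCCCBC ⇒ CBC·C·CBC·CBC·CBC·C·CBC·CBC·C·CBC·CBC·C·CBC·CBC·CBC·C·CBC·CBC·C·CBC·DAA·BDC·BDC·C·DAA·CBC·C·DAA·CBC·CBC·C·CBC·CBC·CBC·C·CBC·CBC·C·CBC·CBC·CBC·C·CBC·CBC·C·CBC·CBC·C·CBC·CBC·CBC·C·CBC
    A ↦ BDC
    B ↦ C
    C ↦ CBC
    D ↦ DAA

A->BDC, B->C, C->CBC, D->DAA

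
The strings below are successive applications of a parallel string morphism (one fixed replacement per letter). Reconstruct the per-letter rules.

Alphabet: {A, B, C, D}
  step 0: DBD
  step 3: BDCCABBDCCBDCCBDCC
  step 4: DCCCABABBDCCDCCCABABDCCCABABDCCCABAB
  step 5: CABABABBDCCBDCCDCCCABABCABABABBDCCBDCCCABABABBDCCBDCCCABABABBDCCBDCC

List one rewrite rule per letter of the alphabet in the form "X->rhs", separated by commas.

A->B, B->DCC, C->AB, D->C

  step 4 ⇒ step 5: DCCCABABBDCCDCCCABABDCCCABABDCCCABAB ⇒ C·AB·AB·AB·B·DCC·B·DCC·DCC·C·AB·AB·C·AB·AB·AB·B·DCC·B·DCC·C·AB·AB·AB·B·DCC·B·DCC·C·AB·AB·AB·B·DCC·B·DCC
    A ↦ B
    B ↦ DCC
    C ↦ AB
    D ↦ C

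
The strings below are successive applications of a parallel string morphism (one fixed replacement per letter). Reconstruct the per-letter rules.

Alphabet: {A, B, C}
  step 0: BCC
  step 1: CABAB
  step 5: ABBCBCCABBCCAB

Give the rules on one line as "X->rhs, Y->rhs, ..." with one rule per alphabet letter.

  step 0 ⇒ step 1: BCC ⇒ C·AB·AB
    B ↦ C
    C ↦ AB
    A ↦ B  (constrained at step 1)

A->B, B->C, C->AB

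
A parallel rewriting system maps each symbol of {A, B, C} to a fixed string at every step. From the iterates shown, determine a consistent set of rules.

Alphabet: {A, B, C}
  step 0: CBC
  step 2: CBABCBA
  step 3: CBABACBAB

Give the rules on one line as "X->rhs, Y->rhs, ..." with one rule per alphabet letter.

  step 2 ⇒ step 3: CBABCBA ⇒ CB·A·B·A·CB·A·B
    A ↦ B
    B ↦ A
    C ↦ CB

A->B, B->A, C->CB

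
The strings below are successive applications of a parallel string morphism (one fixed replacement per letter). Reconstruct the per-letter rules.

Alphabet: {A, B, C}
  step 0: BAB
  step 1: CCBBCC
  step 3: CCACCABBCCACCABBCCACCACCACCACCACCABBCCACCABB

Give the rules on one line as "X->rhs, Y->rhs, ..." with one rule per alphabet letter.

  step 0 ⇒ step 1: BAB ⇒ CC·BB·CC
    A ↦ BB
    B ↦ CC
    C ↦ CCA  (constrained at step 1)

A->BB, B->CC, C->CCA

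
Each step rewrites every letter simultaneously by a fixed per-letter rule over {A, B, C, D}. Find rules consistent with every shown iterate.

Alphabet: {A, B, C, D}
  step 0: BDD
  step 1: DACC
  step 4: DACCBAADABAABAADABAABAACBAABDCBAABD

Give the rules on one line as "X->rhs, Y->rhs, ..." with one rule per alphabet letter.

  step 0 ⇒ step 1: BDD ⇒ DA·C·C
    B ↦ DA
    D ↦ C
    A ↦ BAA  (constrained at step 1)
    C ↦ BD  (constrained at step 1)

A->BAA, B->DA, C->BD, D->C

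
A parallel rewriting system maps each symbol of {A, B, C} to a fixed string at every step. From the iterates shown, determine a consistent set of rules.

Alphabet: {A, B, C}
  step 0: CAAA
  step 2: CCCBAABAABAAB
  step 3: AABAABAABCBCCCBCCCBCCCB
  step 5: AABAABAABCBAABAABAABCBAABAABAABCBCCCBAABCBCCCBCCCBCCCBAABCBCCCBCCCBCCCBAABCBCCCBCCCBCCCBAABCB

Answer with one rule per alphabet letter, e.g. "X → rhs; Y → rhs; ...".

  step 2 ⇒ step 3: CCCBAABAABAAB ⇒ AAB·AAB·AAB·CB·C·C·CB·C·C·CB·C·C·CB
    A ↦ C
    B ↦ CB
    C ↦ AAB

A->C, B->CB, C->AAB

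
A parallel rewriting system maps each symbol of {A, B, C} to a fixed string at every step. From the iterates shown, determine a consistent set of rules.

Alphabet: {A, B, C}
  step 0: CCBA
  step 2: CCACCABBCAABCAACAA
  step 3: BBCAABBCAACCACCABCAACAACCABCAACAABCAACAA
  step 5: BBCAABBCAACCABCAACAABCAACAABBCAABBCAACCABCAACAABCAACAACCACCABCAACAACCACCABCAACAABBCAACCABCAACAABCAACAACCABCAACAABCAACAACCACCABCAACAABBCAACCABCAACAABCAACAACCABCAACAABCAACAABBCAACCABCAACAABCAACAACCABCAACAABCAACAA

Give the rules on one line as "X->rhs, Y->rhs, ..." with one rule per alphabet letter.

  step 2 ⇒ step 3: CCACCABBCAABCAACAA ⇒ B·B·CAA·B·B·CAA·CCA·CCA·B·CAA·CAA·CCA·B·CAA·CAA·B·CAA·CAA
    A ↦ CAA
    B ↦ CCA
    C ↦ B

A->CAA, B->CCA, C->B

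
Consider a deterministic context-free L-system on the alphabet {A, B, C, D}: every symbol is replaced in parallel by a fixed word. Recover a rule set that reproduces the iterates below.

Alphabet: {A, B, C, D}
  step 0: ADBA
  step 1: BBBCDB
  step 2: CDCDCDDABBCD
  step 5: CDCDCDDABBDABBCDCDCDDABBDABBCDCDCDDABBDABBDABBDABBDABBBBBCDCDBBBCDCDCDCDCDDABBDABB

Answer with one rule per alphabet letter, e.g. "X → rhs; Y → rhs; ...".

A->B, B->CD, C->DA, D->BB

  step 1 ⇒ step 2: BBBCDB ⇒ CD·CD·CD·DA·BB·CD
    B ↦ CD
    C ↦ DA
    D ↦ BB
  step 0 ⇒ step 1: ADBA ⇒ B·BB·CD·B
    A ↦ B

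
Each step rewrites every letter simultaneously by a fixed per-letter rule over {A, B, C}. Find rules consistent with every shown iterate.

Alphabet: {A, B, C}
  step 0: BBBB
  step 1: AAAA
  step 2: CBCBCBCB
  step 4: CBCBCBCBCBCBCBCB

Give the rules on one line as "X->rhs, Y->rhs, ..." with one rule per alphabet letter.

A->CB, B->A, C->A

  step 1 ⇒ step 2: AAAA ⇒ CB·CB·CB·CB
    A ↦ CB
  step 0 ⇒ step 1: BBBB ⇒ A·A·A·A
    B ↦ A
    C ↦ A  (constrained at step 2)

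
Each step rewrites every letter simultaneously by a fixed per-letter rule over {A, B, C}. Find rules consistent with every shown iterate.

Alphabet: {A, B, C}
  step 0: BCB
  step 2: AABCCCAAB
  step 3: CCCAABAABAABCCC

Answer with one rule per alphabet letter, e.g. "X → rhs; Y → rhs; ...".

A->C, B->C, C->AAB

  step 2 ⇒ step 3: AABCCCAAB ⇒ C·C·C·AAB·AAB·AAB·C·C·C
    A ↦ C
    B ↦ C
    C ↦ AAB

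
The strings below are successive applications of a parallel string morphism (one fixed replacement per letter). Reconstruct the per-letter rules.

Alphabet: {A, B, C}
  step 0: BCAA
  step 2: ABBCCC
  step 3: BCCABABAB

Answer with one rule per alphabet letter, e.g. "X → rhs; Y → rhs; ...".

A->B, B->C, C->AB

  step 2 ⇒ step 3: ABBCCC ⇒ B·C·C·AB·AB·AB
    A ↦ B
    B ↦ C
    C ↦ AB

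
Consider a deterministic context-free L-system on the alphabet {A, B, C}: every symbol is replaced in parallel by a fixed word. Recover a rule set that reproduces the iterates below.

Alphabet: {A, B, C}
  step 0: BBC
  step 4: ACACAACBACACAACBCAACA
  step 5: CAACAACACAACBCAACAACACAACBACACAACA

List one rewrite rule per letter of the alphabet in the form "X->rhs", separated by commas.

A->CA, B->CB, C->A

  step 4 ⇒ step 5: ACACAACBACACAACBCAACA ⇒ CA·A·CA·A·CA·CA·A·CB·CA·A·CA·A·CA·CA·A·CB·A·CA·CA·A·CA
    A ↦ CA
    B ↦ CB
    C ↦ A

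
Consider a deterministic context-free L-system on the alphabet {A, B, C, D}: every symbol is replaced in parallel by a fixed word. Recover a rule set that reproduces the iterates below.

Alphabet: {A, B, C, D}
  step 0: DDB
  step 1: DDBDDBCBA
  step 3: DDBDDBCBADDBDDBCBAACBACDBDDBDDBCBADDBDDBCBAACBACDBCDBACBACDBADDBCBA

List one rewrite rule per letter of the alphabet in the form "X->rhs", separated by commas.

A->CDB, B->CBA, C->A, D->DDB

  step 0 ⇒ step 1: DDB ⇒ DDB·DDB·CBA
    B ↦ CBA
    D ↦ DDB
    A ↦ CDB  (constrained at step 1)
    C ↦ A  (constrained at step 1)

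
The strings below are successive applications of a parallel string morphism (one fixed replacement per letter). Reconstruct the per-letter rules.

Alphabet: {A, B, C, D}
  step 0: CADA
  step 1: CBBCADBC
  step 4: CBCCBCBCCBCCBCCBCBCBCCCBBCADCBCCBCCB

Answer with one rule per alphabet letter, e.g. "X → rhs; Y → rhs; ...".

  step 0 ⇒ step 1: CADA ⇒ CB·BC·AD·BC
    A ↦ BC
    C ↦ CB
    D ↦ AD
    B ↦ C  (constrained at step 1)

A->BC, B->C, C->CB, D->AD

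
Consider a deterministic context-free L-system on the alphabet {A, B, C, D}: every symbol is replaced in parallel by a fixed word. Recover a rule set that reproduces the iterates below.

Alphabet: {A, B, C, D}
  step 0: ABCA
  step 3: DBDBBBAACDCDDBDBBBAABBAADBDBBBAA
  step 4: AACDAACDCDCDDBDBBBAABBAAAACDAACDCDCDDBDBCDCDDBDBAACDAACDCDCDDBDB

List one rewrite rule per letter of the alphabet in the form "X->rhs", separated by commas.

  step 3 ⇒ step 4: DBDBBBAACDCDDBDBBBAABBAADBDBBBAA ⇒ AA·CD·AA·CD·CD·CD·DB·DB·BB·AA·BB·AA·AA·CD·AA·CD·CD·CD·DB·DB·CD·CD·DB·DB·AA·CD·AA·CD·CD·CD·DB·DB
    A ↦ DB
    B ↦ CD
    C ↦ BB
    D ↦ AA

A->DB, B->CD, C->BB, D->AA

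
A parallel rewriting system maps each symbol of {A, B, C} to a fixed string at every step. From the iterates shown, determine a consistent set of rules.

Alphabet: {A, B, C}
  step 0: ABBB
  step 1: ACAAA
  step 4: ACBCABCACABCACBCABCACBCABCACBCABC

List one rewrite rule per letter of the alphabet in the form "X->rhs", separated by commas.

A->AC, B->A, C->BC

  step 0 ⇒ step 1: ABBB ⇒ AC·A·A·A
    A ↦ AC
    B ↦ A
    C ↦ BC  (constrained at step 1)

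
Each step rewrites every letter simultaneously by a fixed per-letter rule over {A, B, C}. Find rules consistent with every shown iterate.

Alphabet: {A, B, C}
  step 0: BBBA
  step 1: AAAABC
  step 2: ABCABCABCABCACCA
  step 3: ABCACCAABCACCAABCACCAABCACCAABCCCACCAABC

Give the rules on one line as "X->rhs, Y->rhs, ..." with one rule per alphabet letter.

A->ABC, B->A, C->CCA

  step 2 ⇒ step 3: ABCABCABCABCACCA ⇒ ABC·A·CCA·ABC·A·CCA·ABC·A·CCA·ABC·A·CCA·ABC·CCA·CCA·ABC
    A ↦ ABC
    B ↦ A
    C ↦ CCA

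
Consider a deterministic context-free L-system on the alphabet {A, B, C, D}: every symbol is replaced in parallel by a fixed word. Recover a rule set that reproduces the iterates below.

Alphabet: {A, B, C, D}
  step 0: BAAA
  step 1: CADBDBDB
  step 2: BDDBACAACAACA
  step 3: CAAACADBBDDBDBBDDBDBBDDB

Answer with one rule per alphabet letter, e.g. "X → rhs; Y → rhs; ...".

A->DB, B->CA, C->BD, D->A

  step 2 ⇒ step 3: BDDBACAACAACA ⇒ CA·A·A·CA·DB·BD·DB·DB·BD·DB·DB·BD·DB
    A ↦ DB
    B ↦ CA
    C ↦ BD
    D ↦ A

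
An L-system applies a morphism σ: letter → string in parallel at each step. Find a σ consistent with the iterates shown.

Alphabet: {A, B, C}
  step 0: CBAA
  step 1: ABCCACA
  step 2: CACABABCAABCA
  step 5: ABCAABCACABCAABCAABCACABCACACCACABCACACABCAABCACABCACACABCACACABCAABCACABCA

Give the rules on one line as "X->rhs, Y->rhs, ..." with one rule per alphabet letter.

  step 1 ⇒ step 2: ABCCACA ⇒ CA·C·AB·AB·CA·AB·CA
    A ↦ CA
    B ↦ C
    C ↦ AB

A->CA, B->C, C->AB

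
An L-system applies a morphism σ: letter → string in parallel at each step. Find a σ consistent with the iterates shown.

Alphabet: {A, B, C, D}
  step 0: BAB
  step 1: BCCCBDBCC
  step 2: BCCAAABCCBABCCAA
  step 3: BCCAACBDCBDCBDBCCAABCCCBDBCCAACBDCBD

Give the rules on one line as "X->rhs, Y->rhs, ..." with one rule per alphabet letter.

  step 2 ⇒ step 3: BCCAAABCCBABCCAA ⇒ BCC·A·A·CBD·CBD·CBD·BCC·A·A·BCC·CBD·BCC·A·A·CBD·CBD
    A ↦ CBD
    B ↦ BCC
    C ↦ A
  step 1 ⇒ step 2: BCCCBDBCC ⇒ BCC·A·A·A·BCC·BA·BCC·A·A
    D ↦ BA

A->CBD, B->BCC, C->A, D->BA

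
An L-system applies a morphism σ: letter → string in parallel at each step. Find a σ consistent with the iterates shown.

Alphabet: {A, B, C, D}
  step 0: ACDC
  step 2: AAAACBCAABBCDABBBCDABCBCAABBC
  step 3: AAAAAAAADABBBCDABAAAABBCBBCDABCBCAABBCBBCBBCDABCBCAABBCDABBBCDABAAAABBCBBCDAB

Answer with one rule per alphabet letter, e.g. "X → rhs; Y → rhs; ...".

  step 2 ⇒ step 3: AAAACBCAABBCDABBBCDABCBCAABBC ⇒ AA·AA·AA·AA·DAB·BBC·DAB·AA·AA·BBC·BBC·DAB·CBC·AA·BBC·BBC·BBC·DAB·CBC·AA·BBC·DAB·BBC·DAB·AA·AA·BBC·BBC·DAB
    A ↦ AA
    B ↦ BBC
    C ↦ DAB
    D ↦ CBC

A->AA, B->BBC, C->DAB, D->CBC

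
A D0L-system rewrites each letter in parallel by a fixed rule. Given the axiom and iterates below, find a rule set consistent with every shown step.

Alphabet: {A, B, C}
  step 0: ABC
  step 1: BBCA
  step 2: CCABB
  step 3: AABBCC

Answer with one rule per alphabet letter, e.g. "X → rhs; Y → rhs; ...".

A->BB, B->C, C->A

  step 2 ⇒ step 3: CCABB ⇒ A·A·BB·C·C
    A ↦ BB
    B ↦ C
    C ↦ A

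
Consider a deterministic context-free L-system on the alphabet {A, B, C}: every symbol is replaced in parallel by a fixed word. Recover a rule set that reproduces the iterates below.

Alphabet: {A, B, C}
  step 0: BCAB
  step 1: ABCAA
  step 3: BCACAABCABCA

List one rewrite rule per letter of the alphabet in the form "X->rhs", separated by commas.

A->CA, B->A, C->B

  step 0 ⇒ step 1: BCAB ⇒ A·B·CA·A
    A ↦ CA
    B ↦ A
    C ↦ B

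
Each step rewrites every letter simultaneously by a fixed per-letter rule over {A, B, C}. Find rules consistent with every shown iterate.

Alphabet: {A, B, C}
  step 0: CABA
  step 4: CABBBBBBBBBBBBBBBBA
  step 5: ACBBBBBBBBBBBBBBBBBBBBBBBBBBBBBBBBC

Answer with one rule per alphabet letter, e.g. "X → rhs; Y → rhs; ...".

  step 4 ⇒ step 5: CABBBBBBBBBBBBBBBBA ⇒ A·C·BB·BB·BB·BB·BB·BB·BB·BB·BB·BB·BB·BB·BB·BB·BB·BB·C
    A ↦ C
    B ↦ BB
    C ↦ A

A->C, B->BB, C->A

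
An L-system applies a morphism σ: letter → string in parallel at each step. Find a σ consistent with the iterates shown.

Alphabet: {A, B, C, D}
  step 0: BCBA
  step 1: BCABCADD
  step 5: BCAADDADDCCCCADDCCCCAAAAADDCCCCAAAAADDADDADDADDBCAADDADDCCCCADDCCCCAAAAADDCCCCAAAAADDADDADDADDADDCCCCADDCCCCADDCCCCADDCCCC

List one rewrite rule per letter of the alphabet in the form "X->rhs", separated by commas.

  step 0 ⇒ step 1: BCBA ⇒ BC·A·BC·ADD
    A ↦ ADD
    B ↦ BC
    C ↦ A
    D ↦ CC  (constrained at step 1)

A->ADD, B->BC, C->A, D->CC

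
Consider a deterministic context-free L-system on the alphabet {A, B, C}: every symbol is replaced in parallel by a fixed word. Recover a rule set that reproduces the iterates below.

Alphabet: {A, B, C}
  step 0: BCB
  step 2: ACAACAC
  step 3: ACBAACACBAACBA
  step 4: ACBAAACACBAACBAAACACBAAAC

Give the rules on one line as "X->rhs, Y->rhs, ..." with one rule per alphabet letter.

A->AC, B->A, C->BA

  step 3 ⇒ step 4: ACBAACACBAACBA ⇒ AC·BA·A·AC·AC·BA·AC·BA·A·AC·AC·BA·A·AC
    A ↦ AC
    B ↦ A
    C ↦ BA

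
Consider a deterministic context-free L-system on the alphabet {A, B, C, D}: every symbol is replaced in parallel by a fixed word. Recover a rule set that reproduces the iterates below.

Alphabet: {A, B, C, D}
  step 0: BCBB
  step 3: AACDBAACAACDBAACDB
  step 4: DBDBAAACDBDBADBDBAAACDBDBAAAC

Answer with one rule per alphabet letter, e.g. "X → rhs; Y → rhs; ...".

A->DB, B->AC, C->A, D->A

  step 3 ⇒ step 4: AACDBAACAACDBAACDB ⇒ DB·DB·A·A·AC·DB·DB·A·DB·DB·A·A·AC·DB·DB·A·A·AC
    A ↦ DB
    B ↦ AC
    C ↦ A
    D ↦ A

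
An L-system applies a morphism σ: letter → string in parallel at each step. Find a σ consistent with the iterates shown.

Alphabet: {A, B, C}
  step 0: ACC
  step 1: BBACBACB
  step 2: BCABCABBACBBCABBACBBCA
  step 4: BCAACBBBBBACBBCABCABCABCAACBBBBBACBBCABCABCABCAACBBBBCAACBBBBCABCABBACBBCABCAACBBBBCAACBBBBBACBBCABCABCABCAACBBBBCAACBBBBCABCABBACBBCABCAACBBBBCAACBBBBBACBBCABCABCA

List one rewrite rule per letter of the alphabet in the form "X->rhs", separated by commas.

  step 1 ⇒ step 2: BBACBACB ⇒ BCA·BCA·BB·ACB·BCA·BB·ACB·BCA
    A ↦ BB
    B ↦ BCA
    C ↦ ACB

A->BB, B->BCA, C->ACB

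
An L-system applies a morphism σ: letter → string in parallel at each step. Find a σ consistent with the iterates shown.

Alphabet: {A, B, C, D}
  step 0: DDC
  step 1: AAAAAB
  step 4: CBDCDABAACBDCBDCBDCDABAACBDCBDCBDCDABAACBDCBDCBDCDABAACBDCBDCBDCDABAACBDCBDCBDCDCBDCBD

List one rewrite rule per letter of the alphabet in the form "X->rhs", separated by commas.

A->CBD, B->CD, C->AB, D->AA

  step 0 ⇒ step 1: DDC ⇒ AA·AA·AB
    C ↦ AB
    D ↦ AA
    A ↦ CBD  (constrained at step 1)
    B ↦ CD  (constrained at step 1)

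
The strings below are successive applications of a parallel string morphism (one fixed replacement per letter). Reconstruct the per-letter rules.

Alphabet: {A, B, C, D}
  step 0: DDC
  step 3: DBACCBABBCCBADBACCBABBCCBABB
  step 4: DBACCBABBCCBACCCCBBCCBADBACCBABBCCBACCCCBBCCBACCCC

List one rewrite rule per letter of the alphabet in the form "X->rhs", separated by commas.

A->BA, B->CC, C->B, D->DBA

  step 3 ⇒ step 4: DBACCBABBCCBADBACCBABBCCBABB ⇒ DBA·CC·BA·B·B·CC·BA·CC·CC·B·B·CC·BA·DBA·CC·BA·B·B·CC·BA·CC·CC·B·B·CC·BA·CC·CC
    A ↦ BA
    B ↦ CC
    C ↦ B
    D ↦ DBA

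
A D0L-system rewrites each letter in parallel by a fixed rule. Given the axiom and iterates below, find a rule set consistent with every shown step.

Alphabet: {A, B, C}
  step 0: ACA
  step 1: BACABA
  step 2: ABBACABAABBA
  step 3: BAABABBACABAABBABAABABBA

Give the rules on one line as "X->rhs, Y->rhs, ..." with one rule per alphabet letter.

A->BA, B->AB, C->CA

  step 2 ⇒ step 3: ABBACABAABBA ⇒ BA·AB·AB·BA·CA·BA·AB·BA·BA·AB·AB·BA
    A ↦ BA
    B ↦ AB
    C ↦ CA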